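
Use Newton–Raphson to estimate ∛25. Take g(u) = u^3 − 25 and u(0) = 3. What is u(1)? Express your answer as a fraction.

79/27

g'(u) = 3u^2.
g(3) = 2, g'(3) = 27, so u(1) = 3 − 2/27 = 79/27.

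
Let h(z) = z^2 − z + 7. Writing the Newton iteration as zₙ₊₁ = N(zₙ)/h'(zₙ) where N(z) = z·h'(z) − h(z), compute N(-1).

h'(z) = 2z − 1.
N(z) = z·h'(z) − h(z) = z·(2z − 1) − (z^2 − z + 7) = z^2 − 7.
N(-1) = −6.

−6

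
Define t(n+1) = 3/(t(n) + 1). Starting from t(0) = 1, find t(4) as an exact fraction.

33/26

t(1) = 3/(1 + 1) = 3/2.
t(2) = 3/(3/2 + 1) = 6/5.
t(3) = 3/(6/5 + 1) = 15/11.
t(4) = 3/(15/11 + 1) = 33/26.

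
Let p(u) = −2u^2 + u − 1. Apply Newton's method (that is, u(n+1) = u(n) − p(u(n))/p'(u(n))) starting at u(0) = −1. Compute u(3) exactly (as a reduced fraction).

−967/2115

p'(u) = −4u + 1.
p(−1) = −4, p'(−1) = 5, so u(1) = (−1) − (−4)/5 = −1/5.
p(−1/5) = −32/25, p'(−1/5) = 9/5, so u(2) = (−1/5) − (−32/25)/(9/5) = 23/45.
p(23/45) = −2048/2025, p'(23/45) = −47/45, so u(3) = (23/45) − (−2048/2025)/(−47/45) = −967/2115.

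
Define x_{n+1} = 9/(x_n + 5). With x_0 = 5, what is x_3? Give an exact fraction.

531/385

x_1 = 9/(5 + 5) = 9/10.
x_2 = 9/(9/10 + 5) = 90/59.
x_3 = 9/(90/59 + 5) = 531/385.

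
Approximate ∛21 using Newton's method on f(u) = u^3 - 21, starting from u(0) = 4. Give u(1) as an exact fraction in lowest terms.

149/48

f'(u) = 3u^2.
f(4) = 43, f'(4) = 48, so u(1) = 4 - 43/48 = 149/48.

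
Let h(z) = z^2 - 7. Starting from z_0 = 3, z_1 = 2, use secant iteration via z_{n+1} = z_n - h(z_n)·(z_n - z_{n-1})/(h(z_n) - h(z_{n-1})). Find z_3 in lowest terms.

h(3) = 2, h(2) = -3. z_2 = 2 - (-3)·(2 - 3)/((-3) - 2) = 13/5.
h(2) = -3, h(13/5) = -6/25. z_3 = (13/5) - (-6/25)·((13/5) - 2)/((-6/25) - (-3)) = 61/23.

61/23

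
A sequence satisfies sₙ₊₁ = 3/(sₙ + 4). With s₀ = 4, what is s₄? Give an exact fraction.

s₁ = 3/(4 + 4) = 3/8.
s₂ = 3/(3/8 + 4) = 24/35.
s₃ = 3/(24/35 + 4) = 105/164.
s₄ = 3/(105/164 + 4) = 492/761.

492/761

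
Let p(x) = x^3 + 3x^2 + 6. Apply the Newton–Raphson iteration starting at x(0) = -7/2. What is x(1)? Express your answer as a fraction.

-220/63

p'(x) = 3x^2 + 6x.
p(-7/2) = -1/8, p'(-7/2) = 63/4, so x(1) = (-7/2) - (-1/8)/(63/4) = -220/63.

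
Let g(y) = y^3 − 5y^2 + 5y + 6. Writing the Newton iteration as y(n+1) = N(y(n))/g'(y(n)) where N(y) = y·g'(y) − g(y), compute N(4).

42

g'(y) = 3y^2 − 10y + 5.
N(y) = y·g'(y) − g(y) = y·(3y^2 − 10y + 5) − (y^3 − 5y^2 + 5y + 6) = 2y^3 − 5y^2 − 6.
N(4) = 42.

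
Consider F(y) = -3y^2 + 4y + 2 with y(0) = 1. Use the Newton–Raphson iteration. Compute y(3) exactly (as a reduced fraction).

F'(y) = -6y + 4.
F(1) = 3, F'(1) = -2, so y(1) = 1 - 3/(-2) = 5/2.
F(5/2) = -27/4, F'(5/2) = -11, so y(2) = (5/2) - (-27/4)/(-11) = 83/44.
F(83/44) = -2187/1936, F'(83/44) = -161/22, so y(3) = (83/44) - (-2187/1936)/(-161/22) = 24539/14168.

24539/14168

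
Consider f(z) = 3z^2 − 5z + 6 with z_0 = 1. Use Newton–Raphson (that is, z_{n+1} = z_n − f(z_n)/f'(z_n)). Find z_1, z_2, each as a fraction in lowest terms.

z_1 = −3, z_2 = −21/23

f'(z) = 6z − 5.
f(1) = 4, f'(1) = 1, so z_1 = 1 − 4/1 = −3.
f(−3) = 48, f'(−3) = −23, so z_2 = (−3) − 48/(−23) = −21/23.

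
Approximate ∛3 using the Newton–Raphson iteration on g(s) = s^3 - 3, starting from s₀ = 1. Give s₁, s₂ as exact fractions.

s₁ = 5/3, s₂ = 331/225

g'(s) = 3s^2.
g(1) = -2, g'(1) = 3, so s₁ = 1 - (-2)/3 = 5/3.
g(5/3) = 44/27, g'(5/3) = 25/3, so s₂ = (5/3) - (44/27)/(25/3) = 331/225.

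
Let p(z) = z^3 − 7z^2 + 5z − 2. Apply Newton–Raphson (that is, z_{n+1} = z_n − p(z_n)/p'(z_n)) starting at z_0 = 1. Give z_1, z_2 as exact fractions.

z_1 = 1/2, z_2 = −2/5

p'(z) = 3z^2 − 14z + 5.
p(1) = −3, p'(1) = −6, so z_1 = 1 − (−3)/(−6) = 1/2.
p(1/2) = −9/8, p'(1/2) = −5/4, so z_2 = (1/2) − (−9/8)/(−5/4) = −2/5.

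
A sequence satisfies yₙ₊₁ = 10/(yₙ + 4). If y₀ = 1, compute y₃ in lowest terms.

y₁ = 10/(1 + 4) = 2.
y₂ = 10/(2 + 4) = 5/3.
y₃ = 10/(5/3 + 4) = 30/17.

30/17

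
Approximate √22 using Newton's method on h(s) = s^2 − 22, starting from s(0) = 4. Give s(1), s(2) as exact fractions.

h'(s) = 2s.
h(4) = −6, h'(4) = 8, so s(1) = 4 − (−6)/8 = 19/4.
h(19/4) = 9/16, h'(19/4) = 19/2, so s(2) = (19/4) − (9/16)/(19/2) = 713/152.

s(1) = 19/4, s(2) = 713/152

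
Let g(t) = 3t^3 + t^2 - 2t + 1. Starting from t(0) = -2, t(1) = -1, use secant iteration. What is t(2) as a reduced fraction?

-17/16

g(-2) = -15, g(-1) = 1. t(2) = (-1) - 1·((-1) - (-2))/(1 - (-15)) = -17/16.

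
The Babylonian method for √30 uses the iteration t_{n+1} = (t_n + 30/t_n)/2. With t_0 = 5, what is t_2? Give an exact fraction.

241/44

t_1 = (5 + 30/5)/2 = 11/2.
t_2 = (11/2 + 30/(11/2))/2 = 241/44.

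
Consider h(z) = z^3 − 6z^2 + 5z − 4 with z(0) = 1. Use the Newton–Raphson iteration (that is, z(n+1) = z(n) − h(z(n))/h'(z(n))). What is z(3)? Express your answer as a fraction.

−148/335

h'(z) = 3z^2 − 12z + 5.
h(1) = −4, h'(1) = −4, so z(1) = 1 − (−4)/(−4) = 0.
h(0) = −4, h'(0) = 5, so z(2) = 0 − (−4)/5 = 4/5.
h(4/5) = −416/125, h'(4/5) = −67/25, so z(3) = (4/5) − (−416/125)/(−67/25) = −148/335.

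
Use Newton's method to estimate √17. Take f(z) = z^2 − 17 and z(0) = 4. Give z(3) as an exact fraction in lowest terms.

f'(z) = 2z.
f(4) = −1, f'(4) = 8, so z(1) = 4 − (−1)/8 = 33/8.
f(33/8) = 1/64, f'(33/8) = 33/4, so z(2) = (33/8) − (1/64)/(33/4) = 2177/528.
f(2177/528) = 1/278784, f'(2177/528) = 2177/264, so z(3) = (2177/528) − (1/278784)/(2177/264) = 9478657/2298912.

9478657/2298912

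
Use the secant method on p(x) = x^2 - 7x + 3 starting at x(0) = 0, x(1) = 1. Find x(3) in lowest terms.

5/11

p(0) = 3, p(1) = -3. x(2) = 1 - (-3)·(1 - 0)/((-3) - 3) = 1/2.
p(1) = -3, p(1/2) = -1/4. x(3) = (1/2) - (-1/4)·((1/2) - 1)/((-1/4) - (-3)) = 5/11.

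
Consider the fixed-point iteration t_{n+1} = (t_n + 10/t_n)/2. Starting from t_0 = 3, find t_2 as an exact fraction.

721/228

t_1 = (3 + 10/3)/2 = 19/6.
t_2 = (19/6 + 10/(19/6))/2 = 721/228.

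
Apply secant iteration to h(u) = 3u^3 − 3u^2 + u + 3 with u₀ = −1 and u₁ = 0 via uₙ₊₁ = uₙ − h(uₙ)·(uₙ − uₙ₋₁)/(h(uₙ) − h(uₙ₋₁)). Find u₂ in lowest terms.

h(−1) = −4, h(0) = 3. u₂ = 0 − 3·(0 − (−1))/(3 − (−4)) = −3/7.

−3/7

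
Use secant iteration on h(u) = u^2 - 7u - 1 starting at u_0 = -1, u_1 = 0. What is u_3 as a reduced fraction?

-8/57

h(-1) = 7, h(0) = -1. u_2 = 0 - (-1)·(0 - (-1))/((-1) - 7) = -1/8.
h(0) = -1, h(-1/8) = -7/64. u_3 = (-1/8) - (-7/64)·((-1/8) - 0)/((-7/64) - (-1)) = -8/57.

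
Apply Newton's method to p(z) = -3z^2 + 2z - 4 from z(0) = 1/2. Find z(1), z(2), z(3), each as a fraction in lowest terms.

p'(z) = -6z + 2.
p(1/2) = -15/4, p'(1/2) = -1, so z(1) = (1/2) - (-15/4)/(-1) = -13/4.
p(-13/4) = -675/16, p'(-13/4) = 43/2, so z(2) = (-13/4) - (-675/16)/(43/2) = -443/344.
p(-443/344) = -1366875/118336, p'(-443/344) = 1673/172, so z(3) = (-443/344) - (-1366875/118336)/(1673/172) = -115403/1151024.

z(1) = -13/4, z(2) = -443/344, z(3) = -115403/1151024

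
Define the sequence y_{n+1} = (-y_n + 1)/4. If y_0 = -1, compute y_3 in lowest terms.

7/32

y_1 = (-(-1) + 1)/4 = 1/2.
y_2 = (-(1/2) + 1)/4 = 1/8.
y_3 = (-(1/8) + 1)/4 = 7/32.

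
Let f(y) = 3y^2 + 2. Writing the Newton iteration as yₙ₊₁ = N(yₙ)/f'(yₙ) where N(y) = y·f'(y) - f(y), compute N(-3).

25

f'(y) = 6y.
N(y) = y·f'(y) - f(y) = y·(6y) - (3y^2 + 2) = 3y^2 - 2.
N(-3) = 25.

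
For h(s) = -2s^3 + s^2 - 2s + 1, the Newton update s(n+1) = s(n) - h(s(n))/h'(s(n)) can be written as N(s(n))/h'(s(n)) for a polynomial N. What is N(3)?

-100

h'(s) = -6s^2 + 2s - 2.
N(s) = s·h'(s) - h(s) = s·(-6s^2 + 2s - 2) - (-2s^3 + s^2 - 2s + 1) = -4s^3 + s^2 - 1.
N(3) = -100.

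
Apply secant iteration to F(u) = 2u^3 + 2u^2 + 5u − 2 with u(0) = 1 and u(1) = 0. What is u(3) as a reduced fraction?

F(1) = 7, F(0) = −2. u(2) = 0 − (−2)·(0 − 1)/((−2) − 7) = 2/9.
F(0) = −2, F(2/9) = −560/729. u(3) = (2/9) − (−560/729)·((2/9) − 0)/((−560/729) − (−2)) = 162/449.

162/449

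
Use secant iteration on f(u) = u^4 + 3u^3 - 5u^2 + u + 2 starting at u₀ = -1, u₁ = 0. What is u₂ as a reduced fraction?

f(-1) = -6, f(0) = 2. u₂ = 0 - 2·(0 - (-1))/(2 - (-6)) = -1/4.

-1/4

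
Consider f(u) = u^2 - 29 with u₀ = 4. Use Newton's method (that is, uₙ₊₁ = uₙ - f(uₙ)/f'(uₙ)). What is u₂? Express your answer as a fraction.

3881/720

f'(u) = 2u.
f(4) = -13, f'(4) = 8, so u₁ = 4 - (-13)/8 = 45/8.
f(45/8) = 169/64, f'(45/8) = 45/4, so u₂ = (45/8) - (169/64)/(45/4) = 3881/720.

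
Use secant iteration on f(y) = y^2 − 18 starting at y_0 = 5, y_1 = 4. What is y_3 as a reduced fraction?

f(5) = 7, f(4) = −2. y_2 = 4 − (−2)·(4 − 5)/((−2) − 7) = 38/9.
f(4) = −2, f(38/9) = −14/81. y_3 = (38/9) − (−14/81)·((38/9) − 4)/((−14/81) − (−2)) = 157/37.

157/37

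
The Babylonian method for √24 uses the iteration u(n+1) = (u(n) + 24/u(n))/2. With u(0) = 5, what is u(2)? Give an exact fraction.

u(1) = (5 + 24/5)/2 = 49/10.
u(2) = (49/10 + 24/(49/10))/2 = 4801/980.

4801/980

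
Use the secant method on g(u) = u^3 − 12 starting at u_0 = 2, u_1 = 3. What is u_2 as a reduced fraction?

42/19

g(2) = −4, g(3) = 15. u_2 = 3 − 15·(3 − 2)/(15 − (−4)) = 42/19.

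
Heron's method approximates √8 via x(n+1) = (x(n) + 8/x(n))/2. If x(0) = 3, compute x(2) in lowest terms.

x(1) = (3 + 8/3)/2 = 17/6.
x(2) = (17/6 + 8/(17/6))/2 = 577/204.

577/204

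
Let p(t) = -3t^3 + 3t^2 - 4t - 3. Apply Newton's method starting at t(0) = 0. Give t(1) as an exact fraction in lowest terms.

p'(t) = -9t^2 + 6t - 4.
p(0) = -3, p'(0) = -4, so t(1) = 0 - (-3)/(-4) = -3/4.

-3/4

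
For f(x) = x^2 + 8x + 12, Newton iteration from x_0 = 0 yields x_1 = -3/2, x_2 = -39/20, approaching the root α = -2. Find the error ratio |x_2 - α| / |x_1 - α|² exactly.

x_1 - α = -3/2 - (-2) = -3/2 + 2 = 1/2, so |x_1 - α| = 1/2.
x_2 - α = -39/20 - (-2) = -39/20 + 2 = 1/20, so |x_2 - α| = 1/20.
|x_1 - α|² = 1/4.
Ratio = (1/20) / (1/4) = 1/5.

1/5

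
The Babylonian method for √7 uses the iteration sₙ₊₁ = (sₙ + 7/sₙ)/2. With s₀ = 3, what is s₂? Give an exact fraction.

127/48

s₁ = (3 + 7/3)/2 = 8/3.
s₂ = (8/3 + 7/(8/3))/2 = 127/48.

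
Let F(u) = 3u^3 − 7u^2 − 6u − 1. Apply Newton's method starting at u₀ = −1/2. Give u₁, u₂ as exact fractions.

F'(u) = 9u^2 − 14u − 6.
F(−1/2) = −1/8, F'(−1/2) = 13/4, so u₁ = (−1/2) − (−1/8)/(13/4) = −6/13.
F(−6/13) = −37/2197, F'(−6/13) = 402/169, so u₂ = (−6/13) − (−37/2197)/(402/169) = −2375/5226.

u₁ = −6/13, u₂ = −2375/5226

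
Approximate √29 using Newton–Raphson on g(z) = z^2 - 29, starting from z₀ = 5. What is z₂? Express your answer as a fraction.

727/135

g'(z) = 2z.
g(5) = -4, g'(5) = 10, so z₁ = 5 - (-4)/10 = 27/5.
g(27/5) = 4/25, g'(27/5) = 54/5, so z₂ = (27/5) - (4/25)/(54/5) = 727/135.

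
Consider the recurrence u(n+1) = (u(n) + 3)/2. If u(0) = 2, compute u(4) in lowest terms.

u(1) = (2 + 3)/2 = 5/2.
u(2) = ((5/2) + 3)/2 = 11/4.
u(3) = ((11/4) + 3)/2 = 23/8.
u(4) = ((23/8) + 3)/2 = 47/16.

47/16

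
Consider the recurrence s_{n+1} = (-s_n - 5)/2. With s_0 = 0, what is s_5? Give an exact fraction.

-55/32

s_1 = (-0 - 5)/2 = -5/2.
s_2 = (-(-5/2) - 5)/2 = -5/4.
s_3 = (-(-5/4) - 5)/2 = -15/8.
s_4 = (-(-15/8) - 5)/2 = -25/16.
s_5 = (-(-25/16) - 5)/2 = -55/32.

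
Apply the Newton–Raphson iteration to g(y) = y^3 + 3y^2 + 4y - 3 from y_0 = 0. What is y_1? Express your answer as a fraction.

3/4

g'(y) = 3y^2 + 6y + 4.
g(0) = -3, g'(0) = 4, so y_1 = 0 - (-3)/4 = 3/4.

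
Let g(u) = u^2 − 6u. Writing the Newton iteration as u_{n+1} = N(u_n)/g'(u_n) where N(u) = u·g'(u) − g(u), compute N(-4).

16

g'(u) = 2u − 6.
N(u) = u·g'(u) − g(u) = u·(2u − 6) − (u^2 − 6u) = u^2.
N(-4) = 16.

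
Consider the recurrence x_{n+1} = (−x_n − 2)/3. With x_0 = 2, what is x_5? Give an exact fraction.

−124/243

x_1 = (−2 − 2)/3 = −4/3.
x_2 = (−(−4/3) − 2)/3 = −2/9.
x_3 = (−(−2/9) − 2)/3 = −16/27.
x_4 = (−(−16/27) − 2)/3 = −38/81.
x_5 = (−(−38/81) − 2)/3 = −124/243.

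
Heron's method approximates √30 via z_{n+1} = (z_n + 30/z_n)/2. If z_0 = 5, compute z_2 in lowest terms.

241/44

z_1 = (5 + 30/5)/2 = 11/2.
z_2 = (11/2 + 30/(11/2))/2 = 241/44.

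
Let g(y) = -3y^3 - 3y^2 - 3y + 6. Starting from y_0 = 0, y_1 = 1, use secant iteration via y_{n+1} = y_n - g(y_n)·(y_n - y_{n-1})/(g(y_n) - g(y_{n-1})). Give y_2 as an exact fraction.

g(0) = 6, g(1) = -3. y_2 = 1 - (-3)·(1 - 0)/((-3) - 6) = 2/3.

2/3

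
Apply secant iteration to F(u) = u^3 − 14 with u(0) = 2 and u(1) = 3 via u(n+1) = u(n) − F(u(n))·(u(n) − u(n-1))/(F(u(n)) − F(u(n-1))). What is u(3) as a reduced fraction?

F(2) = −6, F(3) = 13. u(2) = 3 − 13·(3 − 2)/(13 − (−6)) = 44/19.
F(3) = 13, F(44/19) = −10842/6859. u(3) = (44/19) − (−10842/6859)·((44/19) − 3)/((−10842/6859) − 13) = 18386/7693.

18386/7693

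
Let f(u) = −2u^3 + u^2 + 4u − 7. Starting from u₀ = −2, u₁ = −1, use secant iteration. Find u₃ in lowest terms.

−721/383

f(−2) = 5, f(−1) = −8. u₂ = (−1) − (−8)·((−1) − (−2))/((−8) − 5) = −21/13.
f(−1) = −8, f(−21/13) = −5320/2197. u₃ = (−21/13) − (−5320/2197)·((−21/13) − (−1))/((−5320/2197) − (−8)) = −721/383.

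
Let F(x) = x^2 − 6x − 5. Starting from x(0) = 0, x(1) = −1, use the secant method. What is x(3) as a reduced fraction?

−20/27

F(0) = −5, F(−1) = 2. x(2) = (−1) − 2·((−1) − 0)/(2 − (−5)) = −5/7.
F(−1) = 2, F(−5/7) = −10/49. x(3) = (−5/7) − (−10/49)·((−5/7) − (−1))/((−10/49) − 2) = −20/27.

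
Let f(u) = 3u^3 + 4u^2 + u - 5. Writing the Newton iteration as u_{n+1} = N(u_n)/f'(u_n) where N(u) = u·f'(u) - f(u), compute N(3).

f'(u) = 9u^2 + 8u + 1.
N(u) = u·f'(u) - f(u) = u·(9u^2 + 8u + 1) - (3u^3 + 4u^2 + u - 5) = 6u^3 + 4u^2 + 5.
N(3) = 203.

203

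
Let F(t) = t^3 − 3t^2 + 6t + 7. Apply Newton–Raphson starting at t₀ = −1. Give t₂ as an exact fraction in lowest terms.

F'(t) = 3t^2 − 6t + 6.
F(−1) = −3, F'(−1) = 15, so t₁ = (−1) − (−3)/15 = −4/5.
F(−4/5) = −29/125, F'(−4/5) = 318/25, so t₂ = (−4/5) − (−29/125)/(318/25) = −1243/1590.

−1243/1590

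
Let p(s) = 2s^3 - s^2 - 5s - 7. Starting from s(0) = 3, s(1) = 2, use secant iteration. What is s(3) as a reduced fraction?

3062/1335

p(3) = 23, p(2) = -5. s(2) = 2 - (-5)·(2 - 3)/((-5) - 23) = 61/28.
p(2) = -5, p(61/28) = -21505/10976. s(3) = (61/28) - (-21505/10976)·((61/28) - 2)/((-21505/10976) - (-5)) = 3062/1335.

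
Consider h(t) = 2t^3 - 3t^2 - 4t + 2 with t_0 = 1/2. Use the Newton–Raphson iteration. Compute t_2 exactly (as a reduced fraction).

11863/29018

h'(t) = 6t^2 - 6t - 4.
h(1/2) = -1/2, h'(1/2) = -11/2, so t_1 = (1/2) - (-1/2)/(-11/2) = 9/22.
h(9/22) = -2/1331, h'(9/22) = -1319/242, so t_2 = (9/22) - (-2/1331)/(-1319/242) = 11863/29018.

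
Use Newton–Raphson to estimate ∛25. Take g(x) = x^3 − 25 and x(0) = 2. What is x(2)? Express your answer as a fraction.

g'(x) = 3x^2.
g(2) = −17, g'(2) = 12, so x(1) = 2 − (−17)/12 = 41/12.
g(41/12) = 25721/1728, g'(41/12) = 1681/48, so x(2) = (41/12) − (25721/1728)/(1681/48) = 90521/30258.

90521/30258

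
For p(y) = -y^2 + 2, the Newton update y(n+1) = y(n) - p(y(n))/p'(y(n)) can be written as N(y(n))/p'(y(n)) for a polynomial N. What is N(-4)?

-18

p'(y) = -2y.
N(y) = y·p'(y) - p(y) = y·(-2y) - (-y^2 + 2) = -y^2 - 2.
N(-4) = -18.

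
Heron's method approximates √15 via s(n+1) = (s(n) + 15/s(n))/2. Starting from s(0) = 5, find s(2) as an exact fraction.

31/8

s(1) = (5 + 15/5)/2 = 4.
s(2) = (4 + 15/4)/2 = 31/8.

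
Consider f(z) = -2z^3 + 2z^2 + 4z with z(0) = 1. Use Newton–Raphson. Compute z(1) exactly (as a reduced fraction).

f'(z) = -6z^2 + 4z + 4.
f(1) = 4, f'(1) = 2, so z(1) = 1 - 4/2 = -1.

-1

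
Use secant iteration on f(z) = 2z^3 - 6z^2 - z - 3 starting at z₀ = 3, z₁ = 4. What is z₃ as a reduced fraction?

105843/32467

f(3) = -6, f(4) = 25. z₂ = 4 - 25·(4 - 3)/(25 - (-6)) = 99/31.
f(4) = 25, f(99/31) = -66900/29791. z₃ = (99/31) - (-66900/29791)·((99/31) - 4)/((-66900/29791) - 25) = 105843/32467.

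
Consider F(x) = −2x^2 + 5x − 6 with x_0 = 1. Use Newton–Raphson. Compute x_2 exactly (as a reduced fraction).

26/11

F'(x) = −4x + 5.
F(1) = −3, F'(1) = 1, so x_1 = 1 − (−3)/1 = 4.
F(4) = −18, F'(4) = −11, so x_2 = 4 − (−18)/(−11) = 26/11.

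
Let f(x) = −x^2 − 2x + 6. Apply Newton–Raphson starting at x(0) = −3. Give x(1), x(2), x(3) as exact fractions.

x(1) = −15/4, x(2) = −321/88, x(3) = −149505/41008

f'(x) = −2x − 2.
f(−3) = 3, f'(−3) = 4, so x(1) = (−3) − 3/4 = −15/4.
f(−15/4) = −9/16, f'(−15/4) = 11/2, so x(2) = (−15/4) − (−9/16)/(11/2) = −321/88.
f(−321/88) = −81/7744, f'(−321/88) = 233/44, so x(3) = (−321/88) − (−81/7744)/(233/44) = −149505/41008.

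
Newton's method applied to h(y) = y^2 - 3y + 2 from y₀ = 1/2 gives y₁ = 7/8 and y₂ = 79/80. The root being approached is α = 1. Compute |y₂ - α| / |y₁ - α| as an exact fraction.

1/10

y₁ - α = 7/8 - 1 = -1/8, so |y₁ - α| = 1/8.
y₂ - α = 79/80 - 1 = -1/80, so |y₂ - α| = 1/80.
Ratio = (1/80) / (1/8) = 1/10.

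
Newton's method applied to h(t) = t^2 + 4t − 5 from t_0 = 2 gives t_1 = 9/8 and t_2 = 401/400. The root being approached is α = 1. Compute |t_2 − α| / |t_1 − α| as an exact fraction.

t_1 − α = 9/8 − 1 = 1/8, so |t_1 − α| = 1/8.
t_2 − α = 401/400 − 1 = 1/400, so |t_2 − α| = 1/400.
Ratio = (1/400) / (1/8) = 1/50.

1/50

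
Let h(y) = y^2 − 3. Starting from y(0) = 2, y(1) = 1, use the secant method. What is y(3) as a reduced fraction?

7/4

h(2) = 1, h(1) = −2. y(2) = 1 − (−2)·(1 − 2)/((−2) − 1) = 5/3.
h(1) = −2, h(5/3) = −2/9. y(3) = (5/3) − (−2/9)·((5/3) − 1)/((−2/9) − (−2)) = 7/4.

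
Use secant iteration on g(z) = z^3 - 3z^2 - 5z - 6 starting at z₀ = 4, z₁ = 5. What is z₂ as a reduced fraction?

126/29

g(4) = -10, g(5) = 19. z₂ = 5 - 19·(5 - 4)/(19 - (-10)) = 126/29.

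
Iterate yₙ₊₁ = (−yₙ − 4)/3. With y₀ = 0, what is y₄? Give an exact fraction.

−80/81

y₁ = (−0 − 4)/3 = −4/3.
y₂ = (−(−4/3) − 4)/3 = −8/9.
y₃ = (−(−8/9) − 4)/3 = −28/27.
y₄ = (−(−28/27) − 4)/3 = −80/81.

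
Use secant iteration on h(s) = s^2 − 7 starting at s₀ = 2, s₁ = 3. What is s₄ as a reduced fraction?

h(2) = −3, h(3) = 2. s₂ = 3 − 2·(3 − 2)/(2 − (−3)) = 13/5.
h(3) = 2, h(13/5) = −6/25. s₃ = (13/5) − (−6/25)·((13/5) − 3)/((−6/25) − 2) = 37/14.
h(13/5) = −6/25, h(37/14) = −3/196. s₄ = (37/14) − (−3/196)·((37/14) − (13/5))/((−3/196) − (−6/25)) = 971/367.

971/367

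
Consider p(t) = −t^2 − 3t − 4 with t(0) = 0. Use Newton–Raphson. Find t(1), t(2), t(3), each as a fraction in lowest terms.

p'(t) = −2t − 3.
p(0) = −4, p'(0) = −3, so t(1) = 0 − (−4)/(−3) = −4/3.
p(−4/3) = −16/9, p'(−4/3) = −1/3, so t(2) = (−4/3) − (−16/9)/(−1/3) = −20/3.
p(−20/3) = −256/9, p'(−20/3) = 31/3, so t(3) = (−20/3) − (−256/9)/(31/3) = −364/93.

t(1) = −4/3, t(2) = −20/3, t(3) = −364/93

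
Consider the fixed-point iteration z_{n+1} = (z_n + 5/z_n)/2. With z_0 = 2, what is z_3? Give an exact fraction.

51841/23184

z_1 = (2 + 5/2)/2 = 9/4.
z_2 = (9/4 + 5/(9/4))/2 = 161/72.
z_3 = (161/72 + 5/(161/72))/2 = 51841/23184.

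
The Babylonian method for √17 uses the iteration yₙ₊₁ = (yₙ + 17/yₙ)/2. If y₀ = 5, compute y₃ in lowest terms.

y₁ = (5 + 17/5)/2 = 21/5.
y₂ = (21/5 + 17/(21/5))/2 = 433/105.
y₃ = (433/105 + 17/(433/105))/2 = 187457/45465.

187457/45465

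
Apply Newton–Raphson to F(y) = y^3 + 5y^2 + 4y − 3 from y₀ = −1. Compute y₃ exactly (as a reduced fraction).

−81/46

F'(y) = 3y^2 + 10y + 4.
F(−1) = −3, F'(−1) = −3, so y₁ = (−1) − (−3)/(−3) = −2.
F(−2) = 1, F'(−2) = −4, so y₂ = (−2) − 1/(−4) = −7/4.
F(−7/4) = −3/64, F'(−7/4) = −69/16, so y₃ = (−7/4) − (−3/64)/(−69/16) = −81/46.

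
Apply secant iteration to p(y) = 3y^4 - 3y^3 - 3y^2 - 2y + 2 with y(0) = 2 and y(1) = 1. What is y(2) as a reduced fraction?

p(2) = 10, p(1) = -3. y(2) = 1 - (-3)·(1 - 2)/((-3) - 10) = 16/13.

16/13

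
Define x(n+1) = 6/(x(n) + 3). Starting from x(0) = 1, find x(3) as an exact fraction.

18/13

x(1) = 6/(1 + 3) = 3/2.
x(2) = 6/(3/2 + 3) = 4/3.
x(3) = 6/(4/3 + 3) = 18/13.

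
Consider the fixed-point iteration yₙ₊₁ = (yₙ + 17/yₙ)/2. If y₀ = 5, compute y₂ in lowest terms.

433/105

y₁ = (5 + 17/5)/2 = 21/5.
y₂ = (21/5 + 17/(21/5))/2 = 433/105.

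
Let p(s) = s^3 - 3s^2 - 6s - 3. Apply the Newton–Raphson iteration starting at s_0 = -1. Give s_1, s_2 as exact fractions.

s_1 = -2/3, s_2 = -29/18

p'(s) = 3s^2 - 6s - 6.
p(-1) = -1, p'(-1) = 3, so s_1 = (-1) - (-1)/3 = -2/3.
p(-2/3) = -17/27, p'(-2/3) = -2/3, so s_2 = (-2/3) - (-17/27)/(-2/3) = -29/18.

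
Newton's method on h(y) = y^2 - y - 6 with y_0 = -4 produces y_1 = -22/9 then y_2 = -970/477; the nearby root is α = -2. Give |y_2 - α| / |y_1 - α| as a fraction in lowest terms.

4/53

y_1 - α = -22/9 - (-2) = -22/9 + 2 = -4/9, so |y_1 - α| = 4/9.
y_2 - α = -970/477 - (-2) = -970/477 + 2 = -16/477, so |y_2 - α| = 16/477.
Ratio = (16/477) / (4/9) = 4/53.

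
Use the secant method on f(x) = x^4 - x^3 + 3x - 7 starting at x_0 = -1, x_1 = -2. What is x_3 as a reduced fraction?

-287449/181449

f(-1) = -8, f(-2) = 11. x_2 = (-2) - 11·((-2) - (-1))/(11 - (-8)) = -27/19.
f(-2) = 11, f(-27/19) = -562408/130321. x_3 = (-27/19) - (-562408/130321)·((-27/19) - (-2))/((-562408/130321) - 11) = -287449/181449.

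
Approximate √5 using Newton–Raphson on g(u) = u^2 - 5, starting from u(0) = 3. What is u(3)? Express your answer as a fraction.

g'(u) = 2u.
g(3) = 4, g'(3) = 6, so u(1) = 3 - 4/6 = 7/3.
g(7/3) = 4/9, g'(7/3) = 14/3, so u(2) = (7/3) - (4/9)/(14/3) = 47/21.
g(47/21) = 4/441, g'(47/21) = 94/21, so u(3) = (47/21) - (4/441)/(94/21) = 2207/987.

2207/987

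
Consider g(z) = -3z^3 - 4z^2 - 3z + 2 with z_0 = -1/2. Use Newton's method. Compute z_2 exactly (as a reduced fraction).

1561/1455

g'(z) = -9z^2 - 8z - 3.
g(-1/2) = 23/8, g'(-1/2) = -5/4, so z_1 = (-1/2) - (23/8)/(-5/4) = 9/5.
g(9/5) = -4232/125, g'(9/5) = -1164/25, so z_2 = (9/5) - (-4232/125)/(-1164/25) = 1561/1455.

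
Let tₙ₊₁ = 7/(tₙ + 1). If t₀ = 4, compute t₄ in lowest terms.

t₁ = 7/(4 + 1) = 7/5.
t₂ = 7/(7/5 + 1) = 35/12.
t₃ = 7/(35/12 + 1) = 84/47.
t₄ = 7/(84/47 + 1) = 329/131.

329/131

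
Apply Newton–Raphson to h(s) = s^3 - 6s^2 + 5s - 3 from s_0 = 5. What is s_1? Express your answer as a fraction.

h'(s) = 3s^2 - 12s + 5.
h(5) = -3, h'(5) = 20, so s_1 = 5 - (-3)/20 = 103/20.

103/20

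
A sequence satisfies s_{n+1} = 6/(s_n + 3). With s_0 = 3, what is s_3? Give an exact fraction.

4/3

s_1 = 6/(3 + 3) = 1.
s_2 = 6/(1 + 3) = 3/2.
s_3 = 6/(3/2 + 3) = 4/3.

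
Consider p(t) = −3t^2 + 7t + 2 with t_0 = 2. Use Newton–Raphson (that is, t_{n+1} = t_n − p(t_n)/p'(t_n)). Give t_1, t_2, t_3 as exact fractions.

t_1 = 14/5, t_2 = 638/245, t_3 = 1341182/517685

p'(t) = −6t + 7.
p(2) = 4, p'(2) = −5, so t_1 = 2 − 4/(−5) = 14/5.
p(14/5) = −48/25, p'(14/5) = −49/5, so t_2 = (14/5) − (−48/25)/(−49/5) = 638/245.
p(638/245) = −6912/60025, p'(638/245) = −2113/245, so t_3 = (638/245) − (−6912/60025)/(−2113/245) = 1341182/517685.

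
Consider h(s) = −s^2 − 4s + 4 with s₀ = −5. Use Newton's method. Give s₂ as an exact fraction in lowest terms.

h'(s) = −2s − 4.
h(−5) = −1, h'(−5) = 6, so s₁ = (−5) − (−1)/6 = −29/6.
h(−29/6) = −1/36, h'(−29/6) = 17/3, so s₂ = (−29/6) − (−1/36)/(17/3) = −985/204.

−985/204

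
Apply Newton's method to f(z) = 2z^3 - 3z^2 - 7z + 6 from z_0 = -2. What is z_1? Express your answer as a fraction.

f'(z) = 6z^2 - 6z - 7.
f(-2) = -8, f'(-2) = 29, so z_1 = (-2) - (-8)/29 = -50/29.

-50/29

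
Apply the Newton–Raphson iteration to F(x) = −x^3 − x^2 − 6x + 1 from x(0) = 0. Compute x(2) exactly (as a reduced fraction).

F'(x) = −3x^2 − 2x − 6.
F(0) = 1, F'(0) = −6, so x(1) = 0 − 1/(−6) = 1/6.
F(1/6) = −7/216, F'(1/6) = −77/12, so x(2) = (1/6) − (−7/216)/(−77/12) = 16/99.

16/99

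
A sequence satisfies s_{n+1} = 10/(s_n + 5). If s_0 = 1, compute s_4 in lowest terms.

s_1 = 10/(1 + 5) = 5/3.
s_2 = 10/(5/3 + 5) = 3/2.
s_3 = 10/(3/2 + 5) = 20/13.
s_4 = 10/(20/13 + 5) = 26/17.

26/17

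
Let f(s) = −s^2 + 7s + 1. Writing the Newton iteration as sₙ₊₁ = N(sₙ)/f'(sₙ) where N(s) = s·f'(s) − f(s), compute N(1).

f'(s) = −2s + 7.
N(s) = s·f'(s) − f(s) = s·(−2s + 7) − (−s^2 + 7s + 1) = −s^2 − 1.
N(1) = −2.

−2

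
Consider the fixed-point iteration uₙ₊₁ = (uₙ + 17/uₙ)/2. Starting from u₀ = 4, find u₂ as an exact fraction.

2177/528

u₁ = (4 + 17/4)/2 = 33/8.
u₂ = (33/8 + 17/(33/8))/2 = 2177/528.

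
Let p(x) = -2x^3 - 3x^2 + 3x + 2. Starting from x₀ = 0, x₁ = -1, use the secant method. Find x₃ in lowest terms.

-1/2

p(0) = 2, p(-1) = -2. x₂ = (-1) - (-2)·((-1) - 0)/((-2) - 2) = -1/2.
p(-1) = -2, p(-1/2) = 0. x₃ = (-1/2) - 0·((-1/2) - (-1))/(0 - (-2)) = -1/2.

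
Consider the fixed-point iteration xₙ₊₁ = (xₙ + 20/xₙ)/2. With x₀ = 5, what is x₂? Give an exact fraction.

161/36

x₁ = (5 + 20/5)/2 = 9/2.
x₂ = (9/2 + 20/(9/2))/2 = 161/36.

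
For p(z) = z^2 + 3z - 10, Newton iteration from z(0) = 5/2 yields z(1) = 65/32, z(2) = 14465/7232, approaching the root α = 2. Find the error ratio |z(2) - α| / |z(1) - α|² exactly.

16/113

z(1) - α = 65/32 - 2 = 1/32, so |z(1) - α| = 1/32.
z(2) - α = 14465/7232 - 2 = 1/7232, so |z(2) - α| = 1/7232.
|z(1) - α|² = 1/1024.
Ratio = (1/7232) / (1/1024) = 16/113.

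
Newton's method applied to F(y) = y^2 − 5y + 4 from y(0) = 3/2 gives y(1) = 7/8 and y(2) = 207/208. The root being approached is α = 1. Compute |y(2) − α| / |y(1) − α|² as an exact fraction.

y(1) − α = 7/8 − 1 = −1/8, so |y(1) − α| = 1/8.
y(2) − α = 207/208 − 1 = −1/208, so |y(2) − α| = 1/208.
|y(1) − α|² = 1/64.
Ratio = (1/208) / (1/64) = 4/13.

4/13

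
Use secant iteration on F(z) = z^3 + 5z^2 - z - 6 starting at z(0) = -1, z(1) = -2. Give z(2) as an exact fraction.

F(-1) = -1, F(-2) = 8. z(2) = (-2) - 8·((-2) - (-1))/(8 - (-1)) = -10/9.

-10/9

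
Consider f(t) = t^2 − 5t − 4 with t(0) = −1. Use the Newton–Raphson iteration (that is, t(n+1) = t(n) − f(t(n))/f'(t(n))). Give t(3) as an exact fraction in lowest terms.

−445741/635355

f'(t) = 2t − 5.
f(−1) = 2, f'(−1) = −7, so t(1) = (−1) − 2/(−7) = −5/7.
f(−5/7) = 4/49, f'(−5/7) = −45/7, so t(2) = (−5/7) − (4/49)/(−45/7) = −221/315.
f(−221/315) = 16/99225, f'(−221/315) = −2017/315, so t(3) = (−221/315) − (16/99225)/(−2017/315) = −445741/635355.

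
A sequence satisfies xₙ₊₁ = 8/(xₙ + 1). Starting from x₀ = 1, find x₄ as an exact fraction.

104/53

x₁ = 8/(1 + 1) = 4.
x₂ = 8/(4 + 1) = 8/5.
x₃ = 8/(8/5 + 1) = 40/13.
x₄ = 8/(40/13 + 1) = 104/53.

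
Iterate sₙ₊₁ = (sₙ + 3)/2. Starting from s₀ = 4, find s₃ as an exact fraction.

25/8

s₁ = (4 + 3)/2 = 7/2.
s₂ = ((7/2) + 3)/2 = 13/4.
s₃ = ((13/4) + 3)/2 = 25/8.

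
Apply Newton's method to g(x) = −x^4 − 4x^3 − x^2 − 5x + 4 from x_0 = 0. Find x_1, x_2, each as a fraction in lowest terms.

x_1 = 4/5, x_2 = 6228/10205

g'(x) = −4x^3 − 12x^2 − 2x − 5.
g(0) = 4, g'(0) = −5, so x_1 = 0 − 4/(−5) = 4/5.
g(4/5) = −1936/625, g'(4/5) = −2041/125, so x_2 = (4/5) − (−1936/625)/(−2041/125) = 6228/10205.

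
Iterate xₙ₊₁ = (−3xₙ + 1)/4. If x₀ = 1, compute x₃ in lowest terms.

−7/32

x₁ = (−3·1 + 1)/4 = −1/2.
x₂ = (−3·(−1/2) + 1)/4 = 5/8.
x₃ = (−3·(5/8) + 1)/4 = −7/32.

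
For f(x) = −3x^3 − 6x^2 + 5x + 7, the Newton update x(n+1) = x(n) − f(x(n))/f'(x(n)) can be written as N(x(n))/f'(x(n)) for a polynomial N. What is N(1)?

−19

f'(x) = −9x^2 − 12x + 5.
N(x) = x·f'(x) − f(x) = x·(−9x^2 − 12x + 5) − (−3x^3 − 6x^2 + 5x + 7) = −6x^3 − 6x^2 − 7.
N(1) = −19.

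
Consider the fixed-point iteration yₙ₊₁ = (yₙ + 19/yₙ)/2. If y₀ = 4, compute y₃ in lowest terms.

11916881/2733920

y₁ = (4 + 19/4)/2 = 35/8.
y₂ = (35/8 + 19/(35/8))/2 = 2441/560.
y₃ = (2441/560 + 19/(2441/560))/2 = 11916881/2733920.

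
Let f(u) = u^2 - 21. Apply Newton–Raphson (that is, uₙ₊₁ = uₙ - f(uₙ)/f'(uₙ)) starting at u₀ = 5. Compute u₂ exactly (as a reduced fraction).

f'(u) = 2u.
f(5) = 4, f'(5) = 10, so u₁ = 5 - 4/10 = 23/5.
f(23/5) = 4/25, f'(23/5) = 46/5, so u₂ = (23/5) - (4/25)/(46/5) = 527/115.

527/115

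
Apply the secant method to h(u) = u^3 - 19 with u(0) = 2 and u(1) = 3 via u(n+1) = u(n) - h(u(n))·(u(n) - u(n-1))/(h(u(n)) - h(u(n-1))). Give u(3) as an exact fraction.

h(2) = -11, h(3) = 8. u(2) = 3 - 8·(3 - 2)/(8 - (-11)) = 49/19.
h(3) = 8, h(49/19) = -12672/6859. u(3) = (49/19) - (-12672/6859)·((49/19) - 3)/((-12672/6859) - 8) = 22441/8443.

22441/8443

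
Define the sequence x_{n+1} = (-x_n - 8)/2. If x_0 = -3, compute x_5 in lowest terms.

x_1 = (-(-3) - 8)/2 = -5/2.
x_2 = (-(-5/2) - 8)/2 = -11/4.
x_3 = (-(-11/4) - 8)/2 = -21/8.
x_4 = (-(-21/8) - 8)/2 = -43/16.
x_5 = (-(-43/16) - 8)/2 = -85/32.

-85/32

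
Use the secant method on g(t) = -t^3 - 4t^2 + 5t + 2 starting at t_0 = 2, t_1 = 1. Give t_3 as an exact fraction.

g(2) = -12, g(1) = 2. t_2 = 1 - 2·(1 - 2)/(2 - (-12)) = 8/7.
g(1) = 2, g(8/7) = 342/343. t_3 = (8/7) - (342/343)·((8/7) - 1)/((342/343) - 2) = 221/172.

221/172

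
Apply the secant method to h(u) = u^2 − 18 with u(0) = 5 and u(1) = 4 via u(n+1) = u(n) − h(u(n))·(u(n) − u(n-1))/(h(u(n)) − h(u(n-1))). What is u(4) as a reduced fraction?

11960/2819

h(5) = 7, h(4) = −2. u(2) = 4 − (−2)·(4 − 5)/((−2) − 7) = 38/9.
h(4) = −2, h(38/9) = −14/81. u(3) = (38/9) − (−14/81)·((38/9) − 4)/((−14/81) − (−2)) = 157/37.
h(38/9) = −14/81, h(157/37) = 7/1369. u(4) = (157/37) − (7/1369)·((157/37) − (38/9))/((7/1369) − (−14/81)) = 11960/2819.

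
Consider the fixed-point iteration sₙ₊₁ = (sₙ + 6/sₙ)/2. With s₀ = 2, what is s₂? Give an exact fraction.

s₁ = (2 + 6/2)/2 = 5/2.
s₂ = (5/2 + 6/(5/2))/2 = 49/20.

49/20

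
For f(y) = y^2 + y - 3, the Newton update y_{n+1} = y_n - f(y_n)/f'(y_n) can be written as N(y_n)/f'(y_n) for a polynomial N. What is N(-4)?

19

f'(y) = 2y + 1.
N(y) = y·f'(y) - f(y) = y·(2y + 1) - (y^2 + y - 3) = y^2 + 3.
N(-4) = 19.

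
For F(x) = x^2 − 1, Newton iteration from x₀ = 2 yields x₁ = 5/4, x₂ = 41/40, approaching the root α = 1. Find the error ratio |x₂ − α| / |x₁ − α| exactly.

1/10

x₁ − α = 5/4 − 1 = 1/4, so |x₁ − α| = 1/4.
x₂ − α = 41/40 − 1 = 1/40, so |x₂ − α| = 1/40.
Ratio = (1/40) / (1/4) = 1/10.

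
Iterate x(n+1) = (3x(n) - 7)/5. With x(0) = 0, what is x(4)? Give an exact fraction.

x(1) = (3·0 - 7)/5 = -7/5.
x(2) = (3·(-7/5) - 7)/5 = -56/25.
x(3) = (3·(-56/25) - 7)/5 = -343/125.
x(4) = (3·(-343/125) - 7)/5 = -1904/625.

-1904/625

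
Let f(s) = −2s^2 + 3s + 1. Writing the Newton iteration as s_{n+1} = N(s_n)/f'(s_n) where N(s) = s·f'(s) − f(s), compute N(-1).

f'(s) = −4s + 3.
N(s) = s·f'(s) − f(s) = s·(−4s + 3) − (−2s^2 + 3s + 1) = −2s^2 − 1.
N(-1) = −3.

−3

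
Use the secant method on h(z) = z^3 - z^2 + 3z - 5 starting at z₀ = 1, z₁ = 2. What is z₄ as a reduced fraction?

29351659/20895522

h(1) = -2, h(2) = 5. z₂ = 2 - 5·(2 - 1)/(5 - (-2)) = 9/7.
h(2) = 5, h(9/7) = -230/343. z₃ = (9/7) - (-230/343)·((9/7) - 2)/((-230/343) - 5) = 533/389.
h(9/7) = -230/343, h(533/389) = -11448250/58863869. z₄ = (533/389) - (-11448250/58863869)·((533/389) - (9/7))/((-11448250/58863869) - (-230/343)) = 29351659/20895522.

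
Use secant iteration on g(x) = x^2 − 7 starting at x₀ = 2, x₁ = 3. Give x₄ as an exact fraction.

971/367

g(2) = −3, g(3) = 2. x₂ = 3 − 2·(3 − 2)/(2 − (−3)) = 13/5.
g(3) = 2, g(13/5) = −6/25. x₃ = (13/5) − (−6/25)·((13/5) − 3)/((−6/25) − 2) = 37/14.
g(13/5) = −6/25, g(37/14) = −3/196. x₄ = (37/14) − (−3/196)·((37/14) − (13/5))/((−3/196) − (−6/25)) = 971/367.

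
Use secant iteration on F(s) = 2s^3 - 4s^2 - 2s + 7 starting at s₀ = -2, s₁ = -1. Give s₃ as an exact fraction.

-521/425

F(-2) = -21, F(-1) = 3. s₂ = (-1) - 3·((-1) - (-2))/(3 - (-21)) = -9/8.
F(-1) = 3, F(-9/8) = 343/256. s₃ = (-9/8) - (343/256)·((-9/8) - (-1))/((343/256) - 3) = -521/425.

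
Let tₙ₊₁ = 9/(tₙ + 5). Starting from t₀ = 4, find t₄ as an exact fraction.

t₁ = 9/(4 + 5) = 1.
t₂ = 9/(1 + 5) = 3/2.
t₃ = 9/(3/2 + 5) = 18/13.
t₄ = 9/(18/13 + 5) = 117/83.

117/83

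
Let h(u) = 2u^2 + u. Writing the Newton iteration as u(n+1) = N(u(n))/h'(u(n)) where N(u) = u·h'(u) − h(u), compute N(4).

h'(u) = 4u + 1.
N(u) = u·h'(u) − h(u) = u·(4u + 1) − (2u^2 + u) = 2u^2.
N(4) = 32.

32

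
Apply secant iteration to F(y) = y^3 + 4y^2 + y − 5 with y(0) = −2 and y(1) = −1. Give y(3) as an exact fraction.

F(−2) = 1, F(−1) = −3. y(2) = (−1) − (−3)·((−1) − (−2))/((−3) − 1) = −7/4.
F(−1) = −3, F(−7/4) = 9/64. y(3) = (−7/4) − (9/64)·((−7/4) − (−1))/((9/64) − (−3)) = −115/67.

−115/67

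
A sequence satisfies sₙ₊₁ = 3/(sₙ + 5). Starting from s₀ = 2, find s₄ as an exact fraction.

633/1169

s₁ = 3/(2 + 5) = 3/7.
s₂ = 3/(3/7 + 5) = 21/38.
s₃ = 3/(21/38 + 5) = 114/211.
s₄ = 3/(114/211 + 5) = 633/1169.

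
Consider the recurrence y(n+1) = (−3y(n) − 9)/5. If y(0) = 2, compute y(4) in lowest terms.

y(1) = (−3·2 − 9)/5 = −3.
y(2) = (−3·(−3) − 9)/5 = 0.
y(3) = (−3·0 − 9)/5 = −9/5.
y(4) = (−3·(−9/5) − 9)/5 = −18/25.

−18/25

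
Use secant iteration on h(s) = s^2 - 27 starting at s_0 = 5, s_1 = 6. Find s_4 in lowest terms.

h(5) = -2, h(6) = 9. s_2 = 6 - 9·(6 - 5)/(9 - (-2)) = 57/11.
h(6) = 9, h(57/11) = -18/121. s_3 = (57/11) - (-18/121)·((57/11) - 6)/((-18/121) - 9) = 213/41.
h(57/11) = -18/121, h(213/41) = -18/1681. s_4 = (213/41) - (-18/1681)·((213/41) - (57/11))/((-18/1681) - (-18/121)) = 1351/260.

1351/260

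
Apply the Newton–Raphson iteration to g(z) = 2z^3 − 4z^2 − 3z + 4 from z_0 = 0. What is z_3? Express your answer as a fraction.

2412292/2962899

g'(z) = 6z^2 − 8z − 3.
g(0) = 4, g'(0) = −3, so z_1 = 0 − 4/(−3) = 4/3.
g(4/3) = −64/27, g'(4/3) = −3, so z_2 = (4/3) − (−64/27)/(−3) = 44/81.
g(44/81) = 802816/531441, g'(44/81) = −12193/2187, so z_3 = (44/81) − (802816/531441)/(−12193/2187) = 2412292/2962899.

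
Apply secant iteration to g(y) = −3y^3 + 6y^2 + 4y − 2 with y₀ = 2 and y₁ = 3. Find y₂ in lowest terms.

g(2) = 6, g(3) = −17. y₂ = 3 − (−17)·(3 − 2)/((−17) − 6) = 52/23.

52/23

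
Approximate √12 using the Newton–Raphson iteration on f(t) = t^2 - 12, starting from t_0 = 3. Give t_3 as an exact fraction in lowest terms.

18817/5432

f'(t) = 2t.
f(3) = -3, f'(3) = 6, so t_1 = 3 - (-3)/6 = 7/2.
f(7/2) = 1/4, f'(7/2) = 7, so t_2 = (7/2) - (1/4)/7 = 97/28.
f(97/28) = 1/784, f'(97/28) = 97/14, so t_3 = (97/28) - (1/784)/(97/14) = 18817/5432.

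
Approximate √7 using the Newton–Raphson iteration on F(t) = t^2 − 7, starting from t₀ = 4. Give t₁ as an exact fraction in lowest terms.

F'(t) = 2t.
F(4) = 9, F'(4) = 8, so t₁ = 4 − 9/8 = 23/8.

23/8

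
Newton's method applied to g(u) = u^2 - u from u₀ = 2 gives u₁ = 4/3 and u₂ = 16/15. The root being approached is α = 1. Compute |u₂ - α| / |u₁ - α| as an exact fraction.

1/5

u₁ - α = 4/3 - 1 = 1/3, so |u₁ - α| = 1/3.
u₂ - α = 16/15 - 1 = 1/15, so |u₂ - α| = 1/15.
Ratio = (1/15) / (1/3) = 1/5.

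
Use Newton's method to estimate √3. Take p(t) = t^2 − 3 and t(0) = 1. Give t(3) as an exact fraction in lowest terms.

p'(t) = 2t.
p(1) = −2, p'(1) = 2, so t(1) = 1 − (−2)/2 = 2.
p(2) = 1, p'(2) = 4, so t(2) = 2 − 1/4 = 7/4.
p(7/4) = 1/16, p'(7/4) = 7/2, so t(3) = (7/4) − (1/16)/(7/2) = 97/56.

97/56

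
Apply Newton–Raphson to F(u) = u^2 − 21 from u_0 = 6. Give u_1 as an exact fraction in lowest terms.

19/4

F'(u) = 2u.
F(6) = 15, F'(6) = 12, so u_1 = 6 − 15/12 = 19/4.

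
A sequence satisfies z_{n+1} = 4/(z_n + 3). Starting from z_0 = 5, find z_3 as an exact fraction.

28/29

z_1 = 4/(5 + 3) = 1/2.
z_2 = 4/(1/2 + 3) = 8/7.
z_3 = 4/(8/7 + 3) = 28/29.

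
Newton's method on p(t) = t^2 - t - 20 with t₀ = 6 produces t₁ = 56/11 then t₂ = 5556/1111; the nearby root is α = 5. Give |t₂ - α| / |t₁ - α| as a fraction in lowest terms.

t₁ - α = 56/11 - 5 = 1/11, so |t₁ - α| = 1/11.
t₂ - α = 5556/1111 - 5 = 1/1111, so |t₂ - α| = 1/1111.
Ratio = (1/1111) / (1/11) = 1/101.

1/101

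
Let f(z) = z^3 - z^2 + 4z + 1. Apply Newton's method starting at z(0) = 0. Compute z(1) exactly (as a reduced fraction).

-1/4

f'(z) = 3z^2 - 2z + 4.
f(0) = 1, f'(0) = 4, so z(1) = 0 - 1/4 = -1/4.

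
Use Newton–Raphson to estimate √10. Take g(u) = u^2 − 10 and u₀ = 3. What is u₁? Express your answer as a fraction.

19/6

g'(u) = 2u.
g(3) = −1, g'(3) = 6, so u₁ = 3 − (−1)/6 = 19/6.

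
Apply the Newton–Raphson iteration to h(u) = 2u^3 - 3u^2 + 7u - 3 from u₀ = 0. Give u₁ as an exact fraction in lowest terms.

h'(u) = 6u^2 - 6u + 7.
h(0) = -3, h'(0) = 7, so u₁ = 0 - (-3)/7 = 3/7.

3/7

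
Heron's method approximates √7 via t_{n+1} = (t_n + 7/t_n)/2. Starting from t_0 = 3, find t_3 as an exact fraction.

t_1 = (3 + 7/3)/2 = 8/3.
t_2 = (8/3 + 7/(8/3))/2 = 127/48.
t_3 = (127/48 + 7/(127/48))/2 = 32257/12192.

32257/12192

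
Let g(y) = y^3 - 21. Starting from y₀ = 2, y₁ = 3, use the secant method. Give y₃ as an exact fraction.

g(2) = -13, g(3) = 6. y₂ = 3 - 6·(3 - 2)/(6 - (-13)) = 51/19.
g(3) = 6, g(51/19) = -11388/6859. y₃ = (51/19) - (-11388/6859)·((51/19) - 3)/((-11388/6859) - 6) = 8035/2919.

8035/2919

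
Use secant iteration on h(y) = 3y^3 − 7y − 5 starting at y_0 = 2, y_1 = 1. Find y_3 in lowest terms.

3533/1769

h(2) = 5, h(1) = −9. y_2 = 1 − (−9)·(1 − 2)/((−9) − 5) = 23/14.
h(1) = −9, h(23/14) = −8775/2744. y_3 = (23/14) − (−8775/2744)·((23/14) − 1)/((−8775/2744) − (−9)) = 3533/1769.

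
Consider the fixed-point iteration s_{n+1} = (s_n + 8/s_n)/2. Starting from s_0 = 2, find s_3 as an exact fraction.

577/204

s_1 = (2 + 8/2)/2 = 3.
s_2 = (3 + 8/3)/2 = 17/6.
s_3 = (17/6 + 8/(17/6))/2 = 577/204.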